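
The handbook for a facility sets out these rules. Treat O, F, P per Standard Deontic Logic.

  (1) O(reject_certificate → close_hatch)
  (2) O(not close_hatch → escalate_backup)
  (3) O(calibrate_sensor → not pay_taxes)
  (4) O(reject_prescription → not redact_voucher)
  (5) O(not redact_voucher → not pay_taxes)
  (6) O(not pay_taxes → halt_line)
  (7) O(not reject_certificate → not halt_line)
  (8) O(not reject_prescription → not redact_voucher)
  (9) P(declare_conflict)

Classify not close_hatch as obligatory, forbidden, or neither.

Forbidden

Premises 4 and 8 are O(reject_prescription → not redact_voucher) and O(not reject_prescription → not redact_voucher); every ideal world satisfies reject_prescription or not reject_prescription, so in either case not redact_voucher holds — hence O(not redact_voucher).
With premise 5, O(not redact_voucher → not pay_taxes), the K-axiom yields O(not pay_taxes).
Applying K to premise 6 (O(not pay_taxes → halt_line)) and O(not pay_taxes) yields O(halt_line).
Premise 7, O(not reject_certificate → not halt_line), contraposes to O(halt_line → reject_certificate); with O(halt_line) we get O(reject_certificate).
Applying K to premise 1 (O(reject_certificate → close_hatch)) and O(reject_certificate) yields O(close_hatch).
Premises 2, 3, 9 do not contribute to this derivation.
Thus O(close_hatch), which is F(not close_hatch): not close_hatch is forbidden.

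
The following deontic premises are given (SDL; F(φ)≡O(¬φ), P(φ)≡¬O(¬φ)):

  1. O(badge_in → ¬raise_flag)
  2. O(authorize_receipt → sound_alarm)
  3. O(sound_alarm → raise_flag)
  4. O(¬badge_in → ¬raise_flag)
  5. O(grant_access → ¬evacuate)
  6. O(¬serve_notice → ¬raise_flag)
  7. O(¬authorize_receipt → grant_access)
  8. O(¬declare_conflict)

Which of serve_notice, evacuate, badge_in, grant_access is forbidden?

evacuate

Premises 4 and 1 cover both cases: O(¬badge_in → ¬raise_flag) and O(badge_in → ¬raise_flag). Since ¬badge_in ∨ badge_in is a tautology, O(¬raise_flag) follows.
Premise 3, O(sound_alarm → raise_flag), contraposes to O(¬raise_flag → ¬sound_alarm); with O(¬raise_flag) we get O(¬sound_alarm).
Premise 2, O(authorize_receipt → sound_alarm), contraposes to O(¬sound_alarm → ¬authorize_receipt); with O(¬sound_alarm) we get O(¬authorize_receipt).
With premise 7, O(¬authorize_receipt → grant_access), the K-axiom yields O(grant_access).
With premise 5, O(grant_access → ¬evacuate), the K-axiom yields O(¬evacuate).
So O(¬evacuate) holds, i.e. evacuate is forbidden. None of the other listed options is forbidden under the premises.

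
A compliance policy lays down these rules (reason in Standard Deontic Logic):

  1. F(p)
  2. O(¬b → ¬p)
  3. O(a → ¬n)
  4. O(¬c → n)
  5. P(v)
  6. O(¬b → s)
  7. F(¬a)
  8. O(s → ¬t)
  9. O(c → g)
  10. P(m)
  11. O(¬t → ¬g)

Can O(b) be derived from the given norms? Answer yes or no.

Yes

Premise 7, F(¬a), is equivalent to O(a).
Applying K to premise 3 (O(a → ¬n)) and O(a) yields O(¬n).
The contrapositive of premise 4 (O(¬c → n)) is O(¬n → c), and O(¬n) is already established, so O(c).
With premise 9, O(c → g), the K-axiom yields O(g).
Premise 11 is O(¬t → ¬g); contrapositively O(g → t). Since O(g) holds, K gives O(t).
The contrapositive of premise 8 (O(s → ¬t)) is O(t → ¬s), and O(t) is already established, so O(¬s).
The contrapositive of premise 6 (O(¬b → s)) is O(¬s → b), and O(¬s) is already established, so O(b).
Premises 1, 2, 5, 10 do not contribute to this derivation.
So O(b) follows.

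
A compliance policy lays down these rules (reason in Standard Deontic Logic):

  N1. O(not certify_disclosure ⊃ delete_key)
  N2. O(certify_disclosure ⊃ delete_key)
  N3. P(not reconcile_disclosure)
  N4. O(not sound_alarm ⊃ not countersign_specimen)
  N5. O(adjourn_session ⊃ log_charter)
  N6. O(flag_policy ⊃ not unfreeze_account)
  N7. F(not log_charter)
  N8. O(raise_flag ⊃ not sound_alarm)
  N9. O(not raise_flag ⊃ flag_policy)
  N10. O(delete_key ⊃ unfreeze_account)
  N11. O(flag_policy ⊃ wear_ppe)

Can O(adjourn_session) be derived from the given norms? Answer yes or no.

Premise 5 is O(adjourn_session ⊃ log_charter); even if O(log_charter) held, inferring O(adjourn_session) would be affirming the consequent — invalid.
No other premise forces O(adjourn_session). An ideal world satisfying every premise can still have adjourn_session false, so O(adjourn_session) is not derivable.

No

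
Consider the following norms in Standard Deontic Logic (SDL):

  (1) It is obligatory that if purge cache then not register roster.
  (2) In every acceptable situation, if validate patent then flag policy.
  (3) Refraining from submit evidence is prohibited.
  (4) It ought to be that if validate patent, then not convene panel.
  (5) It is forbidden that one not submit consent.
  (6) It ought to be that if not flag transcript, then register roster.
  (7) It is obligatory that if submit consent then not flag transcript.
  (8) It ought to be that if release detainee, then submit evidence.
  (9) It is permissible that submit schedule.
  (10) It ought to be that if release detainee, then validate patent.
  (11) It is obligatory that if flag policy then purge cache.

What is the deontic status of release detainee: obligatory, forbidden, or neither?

Forbidden

F(¬submit_consent) at premise 5 means O(submit_consent).
Premise 7 is O(submit_consent → ¬flag_transcript); since O(submit_consent), deontic closure gives O(¬flag_transcript).
With premise 6, O(¬flag_transcript → register_roster), the K-axiom yields O(register_roster).
Premise 1 is O(purge_cache → ¬register_roster); contrapositively O(register_roster → ¬purge_cache). Since O(register_roster) holds, K gives O(¬purge_cache).
Premise 11 is O(flag_policy → purge_cache); contrapositively O(¬purge_cache → ¬flag_policy). Since O(¬purge_cache) holds, K gives O(¬flag_policy).
The contrapositive of premise 2 (O(validate_patent → flag_policy)) is O(¬flag_policy → ¬validate_patent), and O(¬flag_policy) is already established, so O(¬validate_patent).
The contrapositive of premise 10 (O(release_detainee → validate_patent)) is O(¬validate_patent → ¬release_detainee), and O(¬validate_patent) is already established, so O(¬release_detainee).
Premises 3, 4, 8, 9 do not contribute to this derivation.
Thus O(¬release_detainee), which is F(release_detainee): release_detainee is forbidden.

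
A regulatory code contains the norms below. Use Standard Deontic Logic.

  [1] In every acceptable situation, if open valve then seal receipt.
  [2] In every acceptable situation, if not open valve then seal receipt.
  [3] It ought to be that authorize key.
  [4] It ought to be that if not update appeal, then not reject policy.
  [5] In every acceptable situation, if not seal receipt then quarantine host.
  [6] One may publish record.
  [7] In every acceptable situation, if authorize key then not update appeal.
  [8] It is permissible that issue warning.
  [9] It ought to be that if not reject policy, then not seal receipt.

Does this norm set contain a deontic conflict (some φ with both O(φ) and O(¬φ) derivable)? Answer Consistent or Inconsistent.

Inconsistent

Premises 1 and 2 cover both cases: O(open_valve → seal_receipt) and O(¬open_valve → seal_receipt). Since open_valve ∨ ¬open_valve is a tautology, O(seal_receipt) follows.
Premise 9, O(¬reject_policy → ¬seal_receipt), contraposes to O(seal_receipt → reject_policy); with O(seal_receipt) we get O(reject_policy).
Premise 4, O(¬update_appeal → ¬reject_policy), contraposes to O(reject_policy → update_appeal); with O(reject_policy) we get O(update_appeal).
The contrapositive of premise 7 (O(authorize_key → ¬update_appeal)) is O(update_appeal → ¬authorize_key), and O(update_appeal) is already established, so O(¬authorize_key).
Yet premise 3 states O(authorize_key).
We now have both O(¬authorize_key) and O(authorize_key) — authorize_key is simultaneously obligatory and forbidden, violating the D-axiom.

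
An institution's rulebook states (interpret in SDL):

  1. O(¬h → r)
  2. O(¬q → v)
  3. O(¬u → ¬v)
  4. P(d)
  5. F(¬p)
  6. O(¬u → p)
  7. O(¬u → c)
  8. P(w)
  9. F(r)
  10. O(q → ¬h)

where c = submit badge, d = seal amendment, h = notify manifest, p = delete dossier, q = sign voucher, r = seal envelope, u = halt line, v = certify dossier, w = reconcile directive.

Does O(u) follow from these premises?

Yes

Premise 9, F(r), is equivalent to O(¬r).
The contrapositive of premise 1 (O(¬h → r)) is O(¬r → h), and O(¬r) is already established, so O(h).
Premise 10, O(q → ¬h), contraposes to O(h → ¬q); with O(h) we get O(¬q).
From O(¬q) and premise 2, O(¬q → v), we obtain O(v).
Premise 3, O(¬u → ¬v), contraposes to O(v → u); with O(v) we get O(u).
Premises 4, 5, 6, 7, 8 do not contribute to this derivation.
So O(u) follows.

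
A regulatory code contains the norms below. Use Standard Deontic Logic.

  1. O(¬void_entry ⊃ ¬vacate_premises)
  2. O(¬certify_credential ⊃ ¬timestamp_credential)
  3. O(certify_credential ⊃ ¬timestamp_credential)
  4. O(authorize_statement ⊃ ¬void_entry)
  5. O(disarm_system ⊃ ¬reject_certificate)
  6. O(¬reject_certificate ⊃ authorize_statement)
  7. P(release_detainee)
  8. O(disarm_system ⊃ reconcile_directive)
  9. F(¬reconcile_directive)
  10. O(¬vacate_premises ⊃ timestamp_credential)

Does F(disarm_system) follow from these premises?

Premises 2 and 3 cover both cases: O(¬certify_credential ⊃ ¬timestamp_credential) and O(certify_credential ⊃ ¬timestamp_credential). Since ¬certify_credential ∨ certify_credential is a tautology, O(¬timestamp_credential) follows.
Premise 10 is O(¬vacate_premises ⊃ timestamp_credential); contrapositively O(¬timestamp_credential ⊃ vacate_premises). Since O(¬timestamp_credential) holds, K gives O(vacate_premises).
Premise 1, O(¬void_entry ⊃ ¬vacate_premises), contraposes to O(vacate_premises ⊃ void_entry); with O(vacate_premises) we get O(void_entry).
Premise 4, O(authorize_statement ⊃ ¬void_entry), contraposes to O(void_entry ⊃ ¬authorize_statement); with O(void_entry) we get O(¬authorize_statement).
Premise 6, O(¬reject_certificate ⊃ authorize_statement), contraposes to O(¬authorize_statement ⊃ reject_certificate); with O(¬authorize_statement) we get O(reject_certificate).
Premise 5 is O(disarm_system ⊃ ¬reject_certificate); contrapositively O(reject_certificate ⊃ ¬disarm_system). Since O(reject_certificate) holds, K gives O(¬disarm_system).
Premises 7, 8, 9 do not contribute to this derivation.
So O(¬disarm_system) holds, i.e. F(disarm_system). The claim follows.

Yes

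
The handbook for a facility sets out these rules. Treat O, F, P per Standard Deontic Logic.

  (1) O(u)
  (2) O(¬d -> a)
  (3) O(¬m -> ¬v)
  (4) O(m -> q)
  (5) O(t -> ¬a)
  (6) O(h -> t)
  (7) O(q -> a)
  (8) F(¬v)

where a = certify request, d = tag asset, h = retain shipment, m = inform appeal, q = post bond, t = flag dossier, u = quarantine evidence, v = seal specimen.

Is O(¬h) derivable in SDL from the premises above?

Yes

Premise 8, F(¬v), is equivalent to O(v).
Premise 3, O(¬m -> ¬v), contraposes to O(v -> m); with O(v) we get O(m).
From O(m) and premise 4, O(m -> q), we obtain O(q).
Premise 7 is O(q -> a); since O(q), deontic closure gives O(a).
Premise 5, O(t -> ¬a), contraposes to O(a -> ¬t); with O(a) we get O(¬t).
Premise 6 is O(h -> t); contrapositively O(¬t -> ¬h). Since O(¬t) holds, K gives O(¬h).
Premises 1, 2 do not contribute to this derivation.
So O(¬h) follows.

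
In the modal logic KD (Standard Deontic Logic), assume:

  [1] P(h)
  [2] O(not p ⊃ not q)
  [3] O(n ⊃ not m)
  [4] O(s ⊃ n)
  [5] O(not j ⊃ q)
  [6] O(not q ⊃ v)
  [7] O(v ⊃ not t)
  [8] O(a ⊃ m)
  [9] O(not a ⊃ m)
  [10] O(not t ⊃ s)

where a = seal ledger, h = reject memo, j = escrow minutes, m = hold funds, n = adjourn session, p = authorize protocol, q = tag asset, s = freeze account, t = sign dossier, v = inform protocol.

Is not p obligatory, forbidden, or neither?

Forbidden

Premises 8 and 9 cover both cases: O(a ⊃ m) and O(not a ⊃ m). Since a ∨ not a is a tautology, O(m) follows.
The contrapositive of premise 3 (O(n ⊃ not m)) is O(m ⊃ not n), and O(m) is already established, so O(not n).
The contrapositive of premise 4 (O(s ⊃ n)) is O(not n ⊃ not s), and O(not n) is already established, so O(not s).
Premise 10 is O(not t ⊃ s); contrapositively O(not s ⊃ t). Since O(not s) holds, K gives O(t).
The contrapositive of premise 7 (O(v ⊃ not t)) is O(t ⊃ not v), and O(t) is already established, so O(not v).
Premise 6 is O(not q ⊃ v); contrapositively O(not v ⊃ q). Since O(not v) holds, K gives O(q).
The contrapositive of premise 2 (O(not p ⊃ not q)) is O(q ⊃ p), and O(q) is already established, so O(p).
Premises 1, 5 do not contribute to this derivation.
Thus O(p), which is F(not p): not p is forbidden.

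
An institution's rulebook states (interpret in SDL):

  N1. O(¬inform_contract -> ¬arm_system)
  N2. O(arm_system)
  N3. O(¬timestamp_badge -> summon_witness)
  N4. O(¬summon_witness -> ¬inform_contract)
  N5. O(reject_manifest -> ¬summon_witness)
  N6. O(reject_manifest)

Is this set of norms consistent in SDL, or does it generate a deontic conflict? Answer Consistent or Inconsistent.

Inconsistent

Premise 2 states O(arm_system) outright.
Premise 1 is O(¬inform_contract -> ¬arm_system); contrapositively O(arm_system -> inform_contract). Since O(arm_system) holds, K gives O(inform_contract).
The contrapositive of premise 4 (O(¬summon_witness -> ¬inform_contract)) is O(inform_contract -> summon_witness), and O(inform_contract) is already established, so O(summon_witness).
Premise 5, O(reject_manifest -> ¬summon_witness), contraposes to O(summon_witness -> ¬reject_manifest); with O(summon_witness) we get O(¬reject_manifest).
Yet premise 6 states O(reject_manifest).
We now have both O(¬reject_manifest) and O(reject_manifest) — reject_manifest is simultaneously obligatory and forbidden, violating the D-axiom.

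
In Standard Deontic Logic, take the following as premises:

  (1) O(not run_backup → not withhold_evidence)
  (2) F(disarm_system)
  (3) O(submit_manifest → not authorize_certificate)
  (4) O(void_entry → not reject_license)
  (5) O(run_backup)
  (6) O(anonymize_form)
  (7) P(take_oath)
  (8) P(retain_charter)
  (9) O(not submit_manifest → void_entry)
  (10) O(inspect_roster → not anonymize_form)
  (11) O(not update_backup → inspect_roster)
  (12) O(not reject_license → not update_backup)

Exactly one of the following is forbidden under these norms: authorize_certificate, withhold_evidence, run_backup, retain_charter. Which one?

From premise 6 we have O(anonymize_form).
The contrapositive of premise 10 (O(inspect_roster → not anonymize_form)) is O(anonymize_form → not inspect_roster), and O(anonymize_form) is already established, so O(not inspect_roster).
Premise 11 is O(not update_backup → inspect_roster); contrapositively O(not inspect_roster → update_backup). Since O(not inspect_roster) holds, K gives O(update_backup).
The contrapositive of premise 12 (O(not reject_license → not update_backup)) is O(update_backup → reject_license), and O(update_backup) is already established, so O(reject_license).
The contrapositive of premise 4 (O(void_entry → not reject_license)) is O(reject_license → not void_entry), and O(reject_license) is already established, so O(not void_entry).
The contrapositive of premise 9 (O(not submit_manifest → void_entry)) is O(not void_entry → submit_manifest), and O(not void_entry) is already established, so O(submit_manifest).
From O(submit_manifest) and premise 3, O(submit_manifest → not authorize_certificate), we obtain O(not authorize_certificate).
So O(not authorize_certificate) holds, i.e. authorize_certificate is forbidden. None of the other listed options is forbidden under the premises.

authorize_certificate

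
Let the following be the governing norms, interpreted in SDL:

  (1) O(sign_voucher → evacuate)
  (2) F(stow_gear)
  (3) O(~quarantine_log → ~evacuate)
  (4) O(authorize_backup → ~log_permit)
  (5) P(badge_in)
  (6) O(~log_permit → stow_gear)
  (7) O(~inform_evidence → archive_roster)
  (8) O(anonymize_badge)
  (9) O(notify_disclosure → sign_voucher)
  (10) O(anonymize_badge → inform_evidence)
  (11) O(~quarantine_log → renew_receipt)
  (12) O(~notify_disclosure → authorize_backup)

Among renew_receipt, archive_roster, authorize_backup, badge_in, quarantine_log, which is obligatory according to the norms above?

quarantine_log

F(stow_gear) at premise 2 means O(~stow_gear).
Premise 6, O(~log_permit → stow_gear), contraposes to O(~stow_gear → log_permit); with O(~stow_gear) we get O(log_permit).
Premise 4, O(authorize_backup → ~log_permit), contraposes to O(log_permit → ~authorize_backup); with O(log_permit) we get O(~authorize_backup).
Premise 12, O(~notify_disclosure → authorize_backup), contraposes to O(~authorize_backup → notify_disclosure); with O(~authorize_backup) we get O(notify_disclosure).
With premise 9, O(notify_disclosure → sign_voucher), the K-axiom yields O(sign_voucher).
With premise 1, O(sign_voucher → evacuate), the K-axiom yields O(evacuate).
Premise 3, O(~quarantine_log → ~evacuate), contraposes to O(evacuate → quarantine_log); with O(evacuate) we get O(quarantine_log).
So O(quarantine_log) holds — quarantine_log is obligatory. None of the other listed options is made obligatory by any chain of premises.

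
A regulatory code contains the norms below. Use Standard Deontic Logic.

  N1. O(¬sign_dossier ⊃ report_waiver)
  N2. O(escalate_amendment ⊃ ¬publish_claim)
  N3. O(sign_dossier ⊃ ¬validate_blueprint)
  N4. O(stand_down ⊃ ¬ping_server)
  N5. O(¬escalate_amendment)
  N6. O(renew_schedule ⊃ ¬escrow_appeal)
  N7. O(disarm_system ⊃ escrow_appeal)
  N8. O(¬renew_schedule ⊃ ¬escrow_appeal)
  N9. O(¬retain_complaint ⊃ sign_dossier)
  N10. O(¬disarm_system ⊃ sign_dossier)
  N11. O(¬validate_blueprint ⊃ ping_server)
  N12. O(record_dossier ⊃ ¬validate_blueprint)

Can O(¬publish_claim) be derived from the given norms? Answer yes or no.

Premise 2 is O(escalate_amendment ⊃ ¬publish_claim), but O(escalate_amendment) is not derivable from the premises, so it does not yield O(¬publish_claim).
No other premise forces O(¬publish_claim). An ideal world satisfying every premise can still have ¬publish_claim false, so O(¬publish_claim) is not derivable.

No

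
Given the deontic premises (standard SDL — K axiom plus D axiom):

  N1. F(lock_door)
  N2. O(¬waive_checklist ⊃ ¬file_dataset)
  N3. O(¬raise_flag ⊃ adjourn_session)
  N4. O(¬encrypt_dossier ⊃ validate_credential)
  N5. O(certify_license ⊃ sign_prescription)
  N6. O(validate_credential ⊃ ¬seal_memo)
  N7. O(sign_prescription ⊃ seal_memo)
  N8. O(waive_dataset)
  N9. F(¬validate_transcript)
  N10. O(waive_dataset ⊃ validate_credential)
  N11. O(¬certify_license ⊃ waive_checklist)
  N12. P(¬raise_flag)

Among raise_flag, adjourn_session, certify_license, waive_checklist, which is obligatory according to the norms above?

waive_checklist

Premise 8 states O(waive_dataset) outright.
Applying K to premise 10 (O(waive_dataset ⊃ validate_credential)) and O(waive_dataset) yields O(validate_credential).
With premise 6, O(validate_credential ⊃ ¬seal_memo), the K-axiom yields O(¬seal_memo).
Premise 7 is O(sign_prescription ⊃ seal_memo); contrapositively O(¬seal_memo ⊃ ¬sign_prescription). Since O(¬seal_memo) holds, K gives O(¬sign_prescription).
Premise 5 is O(certify_license ⊃ sign_prescription); contrapositively O(¬sign_prescription ⊃ ¬certify_license). Since O(¬sign_prescription) holds, K gives O(¬certify_license).
Applying K to premise 11 (O(¬certify_license ⊃ waive_checklist)) and O(¬certify_license) yields O(waive_checklist).
So O(waive_checklist) holds — waive_checklist is obligatory. None of the other listed options is made obligatory by any chain of premises.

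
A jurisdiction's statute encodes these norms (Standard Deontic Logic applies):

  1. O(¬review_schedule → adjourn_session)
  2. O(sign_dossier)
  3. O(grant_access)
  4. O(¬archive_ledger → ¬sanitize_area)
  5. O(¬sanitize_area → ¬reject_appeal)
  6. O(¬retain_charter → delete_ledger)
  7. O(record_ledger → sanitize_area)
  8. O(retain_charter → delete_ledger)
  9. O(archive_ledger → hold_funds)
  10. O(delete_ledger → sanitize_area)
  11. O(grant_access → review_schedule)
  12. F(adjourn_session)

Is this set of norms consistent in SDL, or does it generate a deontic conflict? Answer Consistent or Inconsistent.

Consistent

Premise 1 is O(¬review_schedule → adjourn_session), but O(¬review_schedule) is not derivable from the premises, so it does not yield O(adjourn_session).
So O(adjourn_session) is not derivable, and the apparent clash with O(¬adjourn_session) does not arise.
A world satisfying every obligation exists (e.g. adjourn_session=false, archive_ledger=true, delete_ledger=true, grant_access=true, hold_funds=true, record_ledger=false, reject_appeal=false, retain_charter=false, review_schedule=true, sanitize_area=true, sign_dossier=true); no atom is both obligatory and forbidden, so the set is consistent.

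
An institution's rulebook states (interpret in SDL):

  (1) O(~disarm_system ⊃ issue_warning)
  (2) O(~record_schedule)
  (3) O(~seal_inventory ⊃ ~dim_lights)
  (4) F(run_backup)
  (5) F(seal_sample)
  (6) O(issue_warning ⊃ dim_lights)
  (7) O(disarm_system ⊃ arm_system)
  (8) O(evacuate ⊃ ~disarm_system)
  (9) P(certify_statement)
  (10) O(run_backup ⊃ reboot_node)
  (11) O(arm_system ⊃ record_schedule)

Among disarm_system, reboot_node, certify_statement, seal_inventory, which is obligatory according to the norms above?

seal_inventory

From premise 2 we have O(~record_schedule).
Premise 11, O(arm_system ⊃ record_schedule), contraposes to O(~record_schedule ⊃ ~arm_system); with O(~record_schedule) we get O(~arm_system).
Premise 7 is O(disarm_system ⊃ arm_system); contrapositively O(~arm_system ⊃ ~disarm_system). Since O(~arm_system) holds, K gives O(~disarm_system).
Applying K to premise 1 (O(~disarm_system ⊃ issue_warning)) and O(~disarm_system) yields O(issue_warning).
Premise 6 is O(issue_warning ⊃ dim_lights); since O(issue_warning), deontic closure gives O(dim_lights).
Premise 3 is O(~seal_inventory ⊃ ~dim_lights); contrapositively O(dim_lights ⊃ seal_inventory). Since O(dim_lights) holds, K gives O(seal_inventory).
So O(seal_inventory) holds — seal_inventory is obligatory. None of the other listed options is made obligatory by any chain of premises.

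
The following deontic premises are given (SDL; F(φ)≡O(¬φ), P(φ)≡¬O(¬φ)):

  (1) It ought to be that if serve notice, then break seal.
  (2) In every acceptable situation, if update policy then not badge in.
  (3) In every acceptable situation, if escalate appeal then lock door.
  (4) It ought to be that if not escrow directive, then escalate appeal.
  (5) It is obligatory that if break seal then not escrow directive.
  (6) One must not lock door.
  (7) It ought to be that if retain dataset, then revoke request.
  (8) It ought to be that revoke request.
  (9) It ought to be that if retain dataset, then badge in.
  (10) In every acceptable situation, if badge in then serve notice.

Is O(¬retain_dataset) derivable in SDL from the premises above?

Premise 6 is F(lock_door), i.e. O(¬lock_door).
The contrapositive of premise 3 (O(escalate_appeal → lock_door)) is O(¬lock_door → ¬escalate_appeal), and O(¬lock_door) is already established, so O(¬escalate_appeal).
The contrapositive of premise 4 (O(¬escrow_directive → escalate_appeal)) is O(¬escalate_appeal → escrow_directive), and O(¬escalate_appeal) is already established, so O(escrow_directive).
Premise 5, O(break_seal → ¬escrow_directive), contraposes to O(escrow_directive → ¬break_seal); with O(escrow_directive) we get O(¬break_seal).
Premise 1, O(serve_notice → break_seal), contraposes to O(¬break_seal → ¬serve_notice); with O(¬break_seal) we get O(¬serve_notice).
The contrapositive of premise 10 (O(badge_in → serve_notice)) is O(¬serve_notice → ¬badge_in), and O(¬serve_notice) is already established, so O(¬badge_in).
Premise 9, O(retain_dataset → badge_in), contraposes to O(¬badge_in → ¬retain_dataset); with O(¬badge_in) we get O(¬retain_dataset).
Premises 2, 7, 8 do not contribute to this derivation.
So O(¬retain_dataset) follows.

Yes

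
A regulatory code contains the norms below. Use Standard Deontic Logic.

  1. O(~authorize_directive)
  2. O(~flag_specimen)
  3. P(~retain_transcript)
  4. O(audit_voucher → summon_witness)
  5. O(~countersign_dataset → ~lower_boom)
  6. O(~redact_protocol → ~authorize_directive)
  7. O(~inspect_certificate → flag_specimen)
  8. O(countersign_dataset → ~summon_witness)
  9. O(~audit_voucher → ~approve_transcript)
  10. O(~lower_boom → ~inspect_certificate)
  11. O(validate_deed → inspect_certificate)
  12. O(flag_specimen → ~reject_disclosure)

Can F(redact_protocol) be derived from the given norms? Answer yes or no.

Premise 6 is O(~redact_protocol → ~authorize_directive); even if O(~authorize_directive) held, inferring O(~redact_protocol) would be affirming the consequent — invalid.
No other premise forces O(~redact_protocol). An ideal world satisfying every premise can still have redact_protocol true, so F(redact_protocol) is not derivable.

No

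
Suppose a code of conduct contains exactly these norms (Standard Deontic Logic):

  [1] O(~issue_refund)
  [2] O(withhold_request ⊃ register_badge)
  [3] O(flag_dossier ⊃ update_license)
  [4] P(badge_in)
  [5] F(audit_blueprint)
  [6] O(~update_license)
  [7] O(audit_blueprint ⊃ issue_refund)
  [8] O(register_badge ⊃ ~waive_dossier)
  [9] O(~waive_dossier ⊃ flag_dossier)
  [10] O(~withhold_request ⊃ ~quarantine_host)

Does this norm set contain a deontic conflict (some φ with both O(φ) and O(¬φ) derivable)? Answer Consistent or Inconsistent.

Premise 7 is O(audit_blueprint ⊃ issue_refund), but O(audit_blueprint) is not derivable from the premises, so it does not yield O(issue_refund).
So O(issue_refund) is not derivable, and the apparent clash with O(~issue_refund) does not arise.
A world satisfying every obligation exists (e.g. audit_blueprint=false, badge_in=false, flag_dossier=false, issue_refund=false, quarantine_host=false, register_badge=false, update_license=false, waive_dossier=true, withhold_request=false); no atom is both obligatory and forbidden, so the set is consistent.

Consistent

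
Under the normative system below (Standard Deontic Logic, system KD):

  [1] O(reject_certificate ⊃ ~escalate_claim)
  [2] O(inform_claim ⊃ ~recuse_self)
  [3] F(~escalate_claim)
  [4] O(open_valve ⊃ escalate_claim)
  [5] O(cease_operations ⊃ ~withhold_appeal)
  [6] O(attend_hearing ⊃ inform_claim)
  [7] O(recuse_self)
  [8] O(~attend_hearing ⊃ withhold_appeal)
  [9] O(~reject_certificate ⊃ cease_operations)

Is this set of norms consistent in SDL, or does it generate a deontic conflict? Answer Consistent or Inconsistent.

Premise 3 is F(~escalate_claim), i.e. O(escalate_claim).
The contrapositive of premise 1 (O(reject_certificate ⊃ ~escalate_claim)) is O(escalate_claim ⊃ ~reject_certificate), and O(escalate_claim) is already established, so O(~reject_certificate).
Premise 9 is O(~reject_certificate ⊃ cease_operations); since O(~reject_certificate), deontic closure gives O(cease_operations).
Applying K to premise 5 (O(cease_operations ⊃ ~withhold_appeal)) and O(cease_operations) yields O(~withhold_appeal).
The contrapositive of premise 8 (O(~attend_hearing ⊃ withhold_appeal)) is O(~withhold_appeal ⊃ attend_hearing), and O(~withhold_appeal) is already established, so O(attend_hearing).
Applying K to premise 6 (O(attend_hearing ⊃ inform_claim)) and O(attend_hearing) yields O(inform_claim).
With premise 2, O(inform_claim ⊃ ~recuse_self), the K-axiom yields O(~recuse_self).
Yet premise 7 states O(recuse_self).
We now have both O(~recuse_self) and O(recuse_self) — recuse_self is simultaneously obligatory and forbidden, violating the D-axiom.

Inconsistent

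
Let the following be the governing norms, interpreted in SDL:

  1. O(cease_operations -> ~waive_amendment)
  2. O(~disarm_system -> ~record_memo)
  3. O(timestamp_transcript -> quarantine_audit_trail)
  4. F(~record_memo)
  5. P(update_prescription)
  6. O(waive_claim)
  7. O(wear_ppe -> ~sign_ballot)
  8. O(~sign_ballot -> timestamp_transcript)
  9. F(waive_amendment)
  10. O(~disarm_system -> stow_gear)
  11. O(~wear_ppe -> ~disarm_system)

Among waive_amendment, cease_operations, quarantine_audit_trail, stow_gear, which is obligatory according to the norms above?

Premise 4 is F(~record_memo), i.e. O(record_memo).
Premise 2 is O(~disarm_system -> ~record_memo); contrapositively O(record_memo -> disarm_system). Since O(record_memo) holds, K gives O(disarm_system).
Premise 11 is O(~wear_ppe -> ~disarm_system); contrapositively O(disarm_system -> wear_ppe). Since O(disarm_system) holds, K gives O(wear_ppe).
Applying K to premise 7 (O(wear_ppe -> ~sign_ballot)) and O(wear_ppe) yields O(~sign_ballot).
Applying K to premise 8 (O(~sign_ballot -> timestamp_transcript)) and O(~sign_ballot) yields O(timestamp_transcript).
Applying K to premise 3 (O(timestamp_transcript -> quarantine_audit_trail)) and O(timestamp_transcript) yields O(quarantine_audit_trail).
So O(quarantine_audit_trail) holds — quarantine_audit_trail is obligatory. None of the other listed options is made obligatory by any chain of premises.

quarantine_audit_trail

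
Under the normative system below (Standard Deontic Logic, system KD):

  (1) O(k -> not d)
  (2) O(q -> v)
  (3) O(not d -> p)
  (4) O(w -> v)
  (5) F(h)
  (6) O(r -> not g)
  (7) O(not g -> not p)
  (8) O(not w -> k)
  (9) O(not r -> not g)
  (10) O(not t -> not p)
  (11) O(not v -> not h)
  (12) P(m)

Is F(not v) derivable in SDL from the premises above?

Yes

Premises 6 and 9 are O(r -> not g) and O(not r -> not g); every ideal world satisfies r or not r, so in either case not g holds — hence O(not g).
With premise 7, O(not g -> not p), the K-axiom yields O(not p).
Premise 3 is O(not d -> p); contrapositively O(not p -> d). Since O(not p) holds, K gives O(d).
The contrapositive of premise 1 (O(k -> not d)) is O(d -> not k), and O(d) is already established, so O(not k).
The contrapositive of premise 8 (O(not w -> k)) is O(not k -> w), and O(not k) is already established, so O(w).
Premise 4 is O(w -> v); since O(w), deontic closure gives O(v).
Premises 2, 5, 10, 11, 12 do not contribute to this derivation.
So O(v) holds, i.e. F(not v). The claim follows.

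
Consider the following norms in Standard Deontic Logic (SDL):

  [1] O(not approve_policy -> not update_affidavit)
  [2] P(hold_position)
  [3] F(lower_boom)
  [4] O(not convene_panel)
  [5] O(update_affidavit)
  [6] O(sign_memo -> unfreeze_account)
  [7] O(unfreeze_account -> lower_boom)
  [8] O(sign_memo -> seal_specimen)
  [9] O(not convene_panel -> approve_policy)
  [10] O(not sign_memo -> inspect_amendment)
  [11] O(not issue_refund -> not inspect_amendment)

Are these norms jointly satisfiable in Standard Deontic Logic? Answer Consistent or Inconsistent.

Consistent

Premise 1 is O(not approve_policy -> not update_affidavit), but O(not approve_policy) is not derivable from the premises, so it does not yield O(not update_affidavit).
So O(not update_affidavit) is not derivable, and the apparent clash with O(update_affidavit) does not arise.
A world satisfying every obligation exists (e.g. approve_policy=true, convene_panel=false, hold_position=false, inspect_amendment=true, issue_refund=true, lower_boom=false, seal_specimen=false, sign_memo=false, unfreeze_account=false, update_affidavit=true); no atom is both obligatory and forbidden, so the set is consistent.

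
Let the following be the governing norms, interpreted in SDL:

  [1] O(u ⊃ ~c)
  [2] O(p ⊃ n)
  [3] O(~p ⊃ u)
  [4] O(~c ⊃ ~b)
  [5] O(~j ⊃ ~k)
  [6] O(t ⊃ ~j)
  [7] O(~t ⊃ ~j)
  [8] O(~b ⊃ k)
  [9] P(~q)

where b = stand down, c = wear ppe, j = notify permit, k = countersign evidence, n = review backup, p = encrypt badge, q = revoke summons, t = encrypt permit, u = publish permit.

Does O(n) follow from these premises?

Premises 6 and 7 cover both cases: O(t ⊃ ~j) and O(~t ⊃ ~j). Since t ∨ ~t is a tautology, O(~j) follows.
With premise 5, O(~j ⊃ ~k), the K-axiom yields O(~k).
Premise 8, O(~b ⊃ k), contraposes to O(~k ⊃ b); with O(~k) we get O(b).
The contrapositive of premise 4 (O(~c ⊃ ~b)) is O(b ⊃ c), and O(b) is already established, so O(c).
Premise 1 is O(u ⊃ ~c); contrapositively O(c ⊃ ~u). Since O(c) holds, K gives O(~u).
Premise 3 is O(~p ⊃ u); contrapositively O(~u ⊃ p). Since O(~u) holds, K gives O(p).
Applying K to premise 2 (O(p ⊃ n)) and O(p) yields O(n).
Premise 9 does not contribute to this derivation.
So O(n) follows.

Yes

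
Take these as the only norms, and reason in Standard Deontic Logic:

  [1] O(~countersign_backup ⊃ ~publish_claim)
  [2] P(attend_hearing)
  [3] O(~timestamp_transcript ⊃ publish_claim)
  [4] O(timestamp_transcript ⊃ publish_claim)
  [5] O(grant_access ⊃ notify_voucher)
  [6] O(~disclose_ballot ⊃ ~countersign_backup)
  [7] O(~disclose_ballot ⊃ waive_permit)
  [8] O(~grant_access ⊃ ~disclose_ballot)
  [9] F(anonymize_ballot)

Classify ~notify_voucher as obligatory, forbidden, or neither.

Premises 4 and 3 cover both cases: O(timestamp_transcript ⊃ publish_claim) and O(~timestamp_transcript ⊃ publish_claim). Since timestamp_transcript ∨ ~timestamp_transcript is a tautology, O(publish_claim) follows.
The contrapositive of premise 1 (O(~countersign_backup ⊃ ~publish_claim)) is O(publish_claim ⊃ countersign_backup), and O(publish_claim) is already established, so O(countersign_backup).
Premise 6 is O(~disclose_ballot ⊃ ~countersign_backup); contrapositively O(countersign_backup ⊃ disclose_ballot). Since O(countersign_backup) holds, K gives O(disclose_ballot).
Premise 8 is O(~grant_access ⊃ ~disclose_ballot); contrapositively O(disclose_ballot ⊃ grant_access). Since O(disclose_ballot) holds, K gives O(grant_access).
Premise 5 is O(grant_access ⊃ notify_voucher); since O(grant_access), deontic closure gives O(notify_voucher).
Premises 2, 7, 9 do not contribute to this derivation.
Thus O(notify_voucher), which is F(~notify_voucher): ~notify_voucher is forbidden.

Forbidden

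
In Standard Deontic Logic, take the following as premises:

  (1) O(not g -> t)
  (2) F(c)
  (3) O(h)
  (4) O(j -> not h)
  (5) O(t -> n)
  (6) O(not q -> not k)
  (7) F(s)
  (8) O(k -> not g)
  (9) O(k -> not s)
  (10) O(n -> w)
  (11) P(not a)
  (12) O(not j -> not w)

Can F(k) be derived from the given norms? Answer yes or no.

Premise 3 states O(h) outright.
The contrapositive of premise 4 (O(j -> not h)) is O(h -> not j), and O(h) is already established, so O(not j).
Premise 12 is O(not j -> not w); since O(not j), deontic closure gives O(not w).
Premise 10, O(n -> w), contraposes to O(not w -> not n); with O(not w) we get O(not n).
Premise 5 is O(t -> n); contrapositively O(not n -> not t). Since O(not n) holds, K gives O(not t).
Premise 1 is O(not g -> t); contrapositively O(not t -> g). Since O(not t) holds, K gives O(g).
Premise 8 is O(k -> not g); contrapositively O(g -> not k). Since O(g) holds, K gives O(not k).
Premises 2, 6, 7, 9, 11 do not contribute to this derivation.
So O(not k) holds, i.e. F(k). The claim follows.

Yes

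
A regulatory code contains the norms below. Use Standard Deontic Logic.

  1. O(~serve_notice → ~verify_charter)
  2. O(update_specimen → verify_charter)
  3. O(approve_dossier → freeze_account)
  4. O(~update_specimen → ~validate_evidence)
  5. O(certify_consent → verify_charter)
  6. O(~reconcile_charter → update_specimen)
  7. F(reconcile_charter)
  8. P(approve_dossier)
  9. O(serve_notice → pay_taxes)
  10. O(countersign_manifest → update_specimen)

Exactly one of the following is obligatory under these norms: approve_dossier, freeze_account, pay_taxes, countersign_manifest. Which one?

pay_taxes

Premise 7, F(reconcile_charter), is equivalent to O(~reconcile_charter).
From O(~reconcile_charter) and premise 6, O(~reconcile_charter → update_specimen), we obtain O(update_specimen).
Premise 2 is O(update_specimen → verify_charter); since O(update_specimen), deontic closure gives O(verify_charter).
The contrapositive of premise 1 (O(~serve_notice → ~verify_charter)) is O(verify_charter → serve_notice), and O(verify_charter) is already established, so O(serve_notice).
From O(serve_notice) and premise 9, O(serve_notice → pay_taxes), we obtain O(pay_taxes).
So O(pay_taxes) holds — pay_taxes is obligatory. None of the other listed options is made obligatory by any chain of premises.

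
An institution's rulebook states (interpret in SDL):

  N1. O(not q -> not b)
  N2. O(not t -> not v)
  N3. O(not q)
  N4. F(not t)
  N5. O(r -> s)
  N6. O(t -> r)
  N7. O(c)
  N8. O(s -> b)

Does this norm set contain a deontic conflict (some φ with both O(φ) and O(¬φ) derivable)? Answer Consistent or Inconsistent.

Premise 4, F(not t), is equivalent to O(t).
Premise 6 is O(t -> r); since O(t), deontic closure gives O(r).
From O(r) and premise 5, O(r -> s), we obtain O(s).
Premise 8 is O(s -> b); since O(s), deontic closure gives O(b).
The contrapositive of premise 1 (O(not q -> not b)) is O(b -> q), and O(b) is already established, so O(q).
But premise 3 directly asserts O(not q).
We now have both O(q) and O(not q) — q is simultaneously obligatory and forbidden, violating the D-axiom.

Inconsistent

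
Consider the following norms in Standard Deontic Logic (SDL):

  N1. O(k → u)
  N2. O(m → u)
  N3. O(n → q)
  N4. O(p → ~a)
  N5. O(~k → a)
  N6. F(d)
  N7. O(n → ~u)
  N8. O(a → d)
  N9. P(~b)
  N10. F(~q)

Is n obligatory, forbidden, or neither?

Premise 6 is F(d), i.e. O(~d).
Premise 8, O(a → d), contraposes to O(~d → ~a); with O(~d) we get O(~a).
Premise 5 is O(~k → a); contrapositively O(~a → k). Since O(~a) holds, K gives O(k).
Applying K to premise 1 (O(k → u)) and O(k) yields O(u).
Premise 7 is O(n → ~u); contrapositively O(u → ~n). Since O(u) holds, K gives O(~n).
Premises 2, 3, 4, 9, 10 do not contribute to this derivation.
Thus O(~n), which is F(n): n is forbidden.

Forbidden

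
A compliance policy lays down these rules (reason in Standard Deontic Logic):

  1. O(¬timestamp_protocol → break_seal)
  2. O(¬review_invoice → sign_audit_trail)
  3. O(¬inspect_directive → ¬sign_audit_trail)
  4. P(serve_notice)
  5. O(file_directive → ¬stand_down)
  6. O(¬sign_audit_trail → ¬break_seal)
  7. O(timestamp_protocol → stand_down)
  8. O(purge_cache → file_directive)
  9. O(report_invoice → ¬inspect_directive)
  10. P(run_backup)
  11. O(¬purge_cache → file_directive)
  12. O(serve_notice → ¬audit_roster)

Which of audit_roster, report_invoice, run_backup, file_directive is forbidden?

Premises 8 and 11 cover both cases: O(purge_cache → file_directive) and O(¬purge_cache → file_directive). Since purge_cache ∨ ¬purge_cache is a tautology, O(file_directive) follows.
From O(file_directive) and premise 5, O(file_directive → ¬stand_down), we obtain O(¬stand_down).
Premise 7, O(timestamp_protocol → stand_down), contraposes to O(¬stand_down → ¬timestamp_protocol); with O(¬stand_down) we get O(¬timestamp_protocol).
Applying K to premise 1 (O(¬timestamp_protocol → break_seal)) and O(¬timestamp_protocol) yields O(break_seal).
Premise 6, O(¬sign_audit_trail → ¬break_seal), contraposes to O(break_seal → sign_audit_trail); with O(break_seal) we get O(sign_audit_trail).
Premise 3, O(¬inspect_directive → ¬sign_audit_trail), contraposes to O(sign_audit_trail → inspect_directive); with O(sign_audit_trail) we get O(inspect_directive).
Premise 9 is O(report_invoice → ¬inspect_directive); contrapositively O(inspect_directive → ¬report_invoice). Since O(inspect_directive) holds, K gives O(¬report_invoice).
So O(¬report_invoice) holds, i.e. report_invoice is forbidden. None of the other listed options is forbidden under the premises.

report_invoice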